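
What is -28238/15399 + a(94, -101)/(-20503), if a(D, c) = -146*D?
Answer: -12676822/10887093 ≈ -1.1644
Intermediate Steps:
-28238/15399 + a(94, -101)/(-20503) = -28238/15399 - 146*94/(-20503) = -28238*1/15399 - 13724*(-1/20503) = -28238/15399 + 13724/20503 = -12676822/10887093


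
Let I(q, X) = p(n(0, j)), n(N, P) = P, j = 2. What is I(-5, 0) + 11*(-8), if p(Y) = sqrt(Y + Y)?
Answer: -86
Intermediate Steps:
p(Y) = sqrt(2)*sqrt(Y) (p(Y) = sqrt(2*Y) = sqrt(2)*sqrt(Y))
I(q, X) = 2 (I(q, X) = sqrt(2)*sqrt(2) = 2)
I(-5, 0) + 11*(-8) = 2 + 11*(-8) = 2 - 88 = -86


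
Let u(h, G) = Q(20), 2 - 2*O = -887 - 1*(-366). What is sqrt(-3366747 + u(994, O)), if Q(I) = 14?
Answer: I*sqrt(3366733) ≈ 1834.9*I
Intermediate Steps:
O = 523/2 (O = 1 - (-887 - 1*(-366))/2 = 1 - (-887 + 366)/2 = 1 - 1/2*(-521) = 1 + 521/2 = 523/2 ≈ 261.50)
u(h, G) = 14
sqrt(-3366747 + u(994, O)) = sqrt(-3366747 + 14) = sqrt(-3366733) = I*sqrt(3366733)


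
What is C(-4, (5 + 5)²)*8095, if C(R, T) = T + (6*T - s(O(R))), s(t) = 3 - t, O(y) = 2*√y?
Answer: 5642215 + 32380*I ≈ 5.6422e+6 + 32380.0*I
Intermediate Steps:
C(R, T) = -3 + 2*√R + 7*T (C(R, T) = T + (6*T - (3 - 2*√R)) = T + (6*T + (-3 + 2*√R)) = T + (-3 + 2*√R + 6*T) = -3 + 2*√R + 7*T)
C(-4, (5 + 5)²)*8095 = (-3 + 2*√(-4) + 7*(5 + 5)²)*8095 = (-3 + 2*(2*I) + 7*10²)*8095 = (-3 + 4*I + 7*100)*8095 = (-3 + 4*I + 700)*8095 = (697 + 4*I)*8095 = 5642215 + 32380*I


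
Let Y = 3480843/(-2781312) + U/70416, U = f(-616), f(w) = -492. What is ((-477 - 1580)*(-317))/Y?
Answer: -886853986584192/1711635043 ≈ -5.1813e+5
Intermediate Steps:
U = -492
Y = -1711635043/1360061568 (Y = 3480843/(-2781312) - 492/70416 = 3480843*(-1/2781312) - 492*1/70416 = -1160281/927104 - 41/5868 = -1711635043/1360061568 ≈ -1.2585)
((-477 - 1580)*(-317))/Y = ((-477 - 1580)*(-317))/(-1711635043/1360061568) = -2057*(-317)*(-1360061568/1711635043) = 652069*(-1360061568/1711635043) = -886853986584192/1711635043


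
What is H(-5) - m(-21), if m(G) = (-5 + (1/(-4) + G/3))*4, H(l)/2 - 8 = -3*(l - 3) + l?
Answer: 103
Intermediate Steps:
H(l) = 34 - 4*l (H(l) = 16 + 2*(-3*(l - 3) + l) = 16 + 2*(-3*(-3 + l) + l) = 16 + 2*((9 - 3*l) + l) = 16 + 2*(9 - 2*l) = 16 + (18 - 4*l) = 34 - 4*l)
m(G) = -21 + 4*G/3 (m(G) = (-5 + (1*(-¼) + G*(⅓)))*4 = (-5 + (-¼ + G/3))*4 = (-21/4 + G/3)*4 = -21 + 4*G/3)
H(-5) - m(-21) = (34 - 4*(-5)) - (-21 + (4/3)*(-21)) = (34 + 20) - (-21 - 28) = 54 - 1*(-49) = 54 + 49 = 103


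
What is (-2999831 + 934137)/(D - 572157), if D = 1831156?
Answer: -2065694/1258999 ≈ -1.6407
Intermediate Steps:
(-2999831 + 934137)/(D - 572157) = (-2999831 + 934137)/(1831156 - 572157) = -2065694/1258999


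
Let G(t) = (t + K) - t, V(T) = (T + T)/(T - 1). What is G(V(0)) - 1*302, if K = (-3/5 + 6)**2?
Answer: -6821/25 ≈ -272.84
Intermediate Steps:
K = 729/25 (K = (-3*1/5 + 6)**2 = (-3/5 + 6)**2 = (27/5)**2 = 729/25 ≈ 29.160)
V(T) = 2*T/(-1 + T) (V(T) = (2*T)/(-1 + T) = 2*T/(-1 + T))
G(t) = 729/25 (G(t) = (t + 729/25) - t = (729/25 + t) - t = 729/25)
G(V(0)) - 1*302 = 729/25 - 1*302 = 729/25 - 302 = -6821/25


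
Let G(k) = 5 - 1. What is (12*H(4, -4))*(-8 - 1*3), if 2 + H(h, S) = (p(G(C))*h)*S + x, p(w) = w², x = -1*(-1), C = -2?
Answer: 33924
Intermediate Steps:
x = 1
G(k) = 4
H(h, S) = -1 + 16*S*h (H(h, S) = -2 + ((4²*h)*S + 1) = -2 + ((16*h)*S + 1) = -2 + (16*S*h + 1) = -2 + (1 + 16*S*h) = -1 + 16*S*h)
(12*H(4, -4))*(-8 - 1*3) = (12*(-1 + 16*(-4)*4))*(-8 - 1*3) = (12*(-1 - 256))*(-8 - 3) = (12*(-257))*(-11) = -3084*(-11) = 33924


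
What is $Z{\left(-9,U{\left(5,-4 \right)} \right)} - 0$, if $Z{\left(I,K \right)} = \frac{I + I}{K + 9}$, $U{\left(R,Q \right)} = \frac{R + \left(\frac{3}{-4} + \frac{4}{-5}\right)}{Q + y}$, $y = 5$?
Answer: $- \frac{120}{83} \approx -1.4458$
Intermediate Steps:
$U{\left(R,Q \right)} = \frac{- \frac{31}{20} + R}{5 + Q}$ ($U{\left(R,Q \right)} = \frac{R + \left(\frac{3}{-4} + \frac{4}{-5}\right)}{Q + 5} = \frac{R + \left(3 \left(- \frac{1}{4}\right) + 4 \left(- \frac{1}{5}\right)\right)}{5 + Q} = \frac{R - \frac{31}{20}}{5 + Q} = \frac{- \frac{31}{20} + R}{5 + Q}$)
$Z{\left(I,K \right)} = \frac{2 I}{9 + K}$
$Z{\left(-9,U{\left(5,-4 \right)} \right)} - 0 = 2 \left(-9\right) \frac{1}{9 + \frac{- \frac{31}{20} + 5}{5 - 4}} - 0 = 2 \left(-9\right) \frac{1}{9 + 1^{-1} \cdot \frac{69}{20}} + 0 = 2 \left(-9\right) \frac{1}{9 + 1 \cdot \frac{69}{20}} + 0 = 2 \left(-9\right) \frac{1}{9 + \frac{69}{20}} + 0 = 2 \left(-9\right) \frac{1}{\frac{249}{20}} + 0 = 2 \left(-9\right) \frac{20}{249} + 0 = - \frac{120}{83} + 0 = - \frac{120}{83}$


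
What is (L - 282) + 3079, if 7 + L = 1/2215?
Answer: 6179851/2215 ≈ 2790.0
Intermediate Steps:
L = -15504/2215 (L = -7 + 1/2215 = -15504/2215 ≈ -6.9995)
(L - 282) + 3079 = (-15504/2215 - 282) + 3079 = -640134/2215 + 3079 = 6179851/2215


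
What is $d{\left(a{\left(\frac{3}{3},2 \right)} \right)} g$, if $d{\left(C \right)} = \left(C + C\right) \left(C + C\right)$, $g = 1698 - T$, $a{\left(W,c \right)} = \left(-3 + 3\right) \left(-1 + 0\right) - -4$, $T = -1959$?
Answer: $234048$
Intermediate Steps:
$a{\left(W,c \right)} = 4$ ($a{\left(W,c \right)} = 0 \left(-1\right) + 4 = 0 + 4 = 4$)
$g = 3657$ ($g = 1698 - -1959 = 1698 + 1959 = 3657$)
$d{\left(C \right)} = 4 C^{2}$ ($d{\left(C \right)} = 2 C 2 C = 4 C^{2}$)
$d{\left(a{\left(\frac{3}{3},2 \right)} \right)} g = 4 \cdot 4^{2} \cdot 3657 = 4 \cdot 16 \cdot 3657 = 64 \cdot 3657 = 234048$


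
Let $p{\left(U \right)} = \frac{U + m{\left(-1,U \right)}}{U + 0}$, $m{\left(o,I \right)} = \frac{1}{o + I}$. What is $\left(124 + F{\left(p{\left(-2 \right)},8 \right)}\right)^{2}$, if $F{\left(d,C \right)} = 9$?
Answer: $17689$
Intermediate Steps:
$m{\left(o,I \right)} = \frac{1}{I + o}$
$p{\left(U \right)} = \frac{U + \frac{1}{-1 + U}}{U}$ ($p{\left(U \right)} = \frac{U + \frac{1}{U - 1}}{U + 0} = \frac{U + \frac{1}{-1 + U}}{U}$)
$\left(124 + F{\left(p{\left(-2 \right)},8 \right)}\right)^{2} = \left(124 + 9\right)^{2} = 133^{2} = 17689$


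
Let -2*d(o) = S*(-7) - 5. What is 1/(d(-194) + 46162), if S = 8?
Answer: 2/92385 ≈ 2.1649e-5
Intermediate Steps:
d(o) = 61/2 (d(o) = -(8*(-7) - 5)/2 = -(-56 - 5)/2 = -½*(-61) = 61/2)
1/(d(-194) + 46162) = 1/(61/2 + 46162) = 1/(92385/2) = 2/92385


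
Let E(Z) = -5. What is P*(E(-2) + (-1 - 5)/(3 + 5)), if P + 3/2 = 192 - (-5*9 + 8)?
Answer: -10465/8 ≈ -1308.1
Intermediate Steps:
P = 455/2 (P = -3/2 + (192 - (-5*9 + 8)) = -3/2 + (192 - (-45 + 8)) = -3/2 + (192 - 1*(-37)) = -3/2 + (192 + 37) = -3/2 + 229 = 455/2 ≈ 227.50)
P*(E(-2) + (-1 - 5)/(3 + 5)) = 455*(-5 + (-1 - 5)/(3 + 5))/2 = 455*(-5 - 6/8)/2 = 455*(-5 - 6*⅛)/2 = 455*(-5 - ¾)/2 = (455/2)*(-23/4) = -10465/8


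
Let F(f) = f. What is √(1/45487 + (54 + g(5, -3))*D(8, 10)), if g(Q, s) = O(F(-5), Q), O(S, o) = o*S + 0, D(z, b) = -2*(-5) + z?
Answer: √1080053107705/45487 ≈ 22.847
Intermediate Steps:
D(z, b) = 10 + z
O(S, o) = S*o (O(S, o) = S*o + 0 = S*o)
g(Q, s) = -5*Q
√(1/45487 + (54 + g(5, -3))*D(8, 10)) = √(1/45487 + (54 - 5*5)*(10 + 8)) = √(1/45487 + (54 - 25)*18) = √(1/45487 + 29*18) = √(1/45487 + 522) = √(23744215/45487) = √1080053107705/45487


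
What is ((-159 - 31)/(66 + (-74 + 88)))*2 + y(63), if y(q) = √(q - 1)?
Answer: -19/4 + √62 ≈ 3.1240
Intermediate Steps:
y(q) = √(-1 + q)
((-159 - 31)/(66 + (-74 + 88)))*2 + y(63) = ((-159 - 31)/(66 + (-74 + 88)))*2 + √(-1 + 63) = -190/(66 + 14)*2 + √62 = -190/80*2 + √62 = -190*1/80*2 + √62 = -19/8*2 + √62 = -19/4 + √62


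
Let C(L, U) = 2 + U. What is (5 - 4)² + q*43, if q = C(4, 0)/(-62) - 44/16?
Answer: -14711/124 ≈ -118.64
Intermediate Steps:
q = -345/124 (q = (2 + 0)/(-62) - 44/16 = 2*(-1/62) - 44*1/16 = -1/31 - 11/4 = -345/124 ≈ -2.7823)
(5 - 4)² + q*43 = (5 - 4)² - 345/124*43 = 1² - 14835/124 = 1 - 14835/124 = -14711/124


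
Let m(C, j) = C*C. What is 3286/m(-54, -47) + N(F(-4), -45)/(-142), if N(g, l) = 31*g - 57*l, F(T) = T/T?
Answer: -1775831/103518 ≈ -17.155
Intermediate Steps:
m(C, j) = C²
F(T) = 1
N(g, l) = -57*l + 31*g
3286/m(-54, -47) + N(F(-4), -45)/(-142) = 3286/((-54)²) + (-57*(-45) + 31*1)/(-142) = 3286/2916 + (2565 + 31)*(-1/142) = 3286*(1/2916) + 2596*(-1/142) = 1643/1458 - 1298/71 = -1775831/103518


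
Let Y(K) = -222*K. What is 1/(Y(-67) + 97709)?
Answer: 1/112583 ≈ 8.8823e-6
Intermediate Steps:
1/(Y(-67) + 97709) = 1/(-222*(-67) + 97709) = 1/(14874 + 97709) = 1/112583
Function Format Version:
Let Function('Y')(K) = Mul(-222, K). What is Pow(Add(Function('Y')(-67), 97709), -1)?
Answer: Rational(1, 112583) ≈ 8.8823e-6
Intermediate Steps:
Pow(Add(Function('Y')(-67), 97709), -1) = Pow(Add(Mul(-222, -67), 97709), -1) = Pow(Add(14874, 97709), -1) = Pow(112583, -1) = Rational(1, 112583)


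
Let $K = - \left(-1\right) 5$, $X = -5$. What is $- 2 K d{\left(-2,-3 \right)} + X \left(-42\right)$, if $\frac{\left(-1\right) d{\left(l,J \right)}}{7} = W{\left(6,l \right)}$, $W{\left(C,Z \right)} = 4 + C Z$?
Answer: $-350$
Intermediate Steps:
$d{\left(l,J \right)} = -28 - 42 l$ ($d{\left(l,J \right)} = - 7 \left(4 + 6 l\right) = -28 - 42 l$)
$K = 5$ ($K = \left(-1\right) \left(-5\right) = 5$)
$- 2 K d{\left(-2,-3 \right)} + X \left(-42\right) = \left(-2\right) 5 \left(-28 - -84\right) - -210 = - 10 \left(-28 + 84\right) + 210 = \left(-10\right) 56 + 210 = -560 + 210 = -350$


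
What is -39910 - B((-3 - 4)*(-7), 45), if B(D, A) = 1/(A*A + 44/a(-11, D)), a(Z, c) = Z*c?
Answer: -3959910159/99221 ≈ -39910.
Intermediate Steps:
B(D, A) = 1/(A² - 4/D) (B(D, A) = 1/(A*A + 44/((-11*D))) = 1/(A² + 44*(-1/(11*D))) = 1/(A² - 4/D))
-39910 - B((-3 - 4)*(-7), 45) = -39910 - (-3 - 4)*(-7)/(-4 + ((-3 - 4)*(-7))*45²) = -39910 - (-7*(-7))/(-4 - 7*(-7)*2025) = -39910 - 49/(-4 + 49*2025) = -39910 - 49/(-4 + 99225) = -39910 - 49/99221 = -3959910159/99221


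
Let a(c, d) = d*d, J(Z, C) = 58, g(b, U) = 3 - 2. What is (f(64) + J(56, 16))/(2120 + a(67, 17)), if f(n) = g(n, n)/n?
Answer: 3713/154176 ≈ 0.024083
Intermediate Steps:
g(b, U) = 1
a(c, d) = d**2
f(n) = 1/n
(f(64) + J(56, 16))/(2120 + a(67, 17)) = (1/64 + 58)/(2120 + 17**2) = (1/64 + 58)/(2120 + 289) = (3713/64)/2409 = (3713/64)*(1/2409) = 3713/154176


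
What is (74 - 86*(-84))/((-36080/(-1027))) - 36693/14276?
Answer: 322181077/1570360 ≈ 205.16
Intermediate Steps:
(74 - 86*(-84))/((-36080/(-1027))) - 36693/14276 = (74 + 7224)/((-36080*(-1/1027))) - 36693*1/14276 = 7298/(36080/1027) - 36693/14276 = 7298*(1027/36080) - 36693/14276 = 91403/440 - 36693/14276 = 322181077/1570360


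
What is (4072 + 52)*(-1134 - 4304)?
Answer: -22426312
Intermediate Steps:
(4072 + 52)*(-1134 - 4304) = 4124*(-5438) = -22426312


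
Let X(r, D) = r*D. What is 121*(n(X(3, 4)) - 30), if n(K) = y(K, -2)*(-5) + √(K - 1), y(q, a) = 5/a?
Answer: -4235/2 + 121*√11 ≈ -1716.2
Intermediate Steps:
X(r, D) = D*r
n(K) = 25/2 + √(-1 + K) (n(K) = (5/(-2))*(-5) + √(K - 1) = (5*(-½))*(-5) + √(-1 + K) = -5/2*(-5) + √(-1 + K) = 25/2 + √(-1 + K))
121*(n(X(3, 4)) - 30) = 121*((25/2 + √(-1 + 4*3)) - 30) = 121*((25/2 + √(-1 + 12)) - 30) = 121*((25/2 + √11) - 30) = 121*(-35/2 + √11) = -4235/2 + 121*√11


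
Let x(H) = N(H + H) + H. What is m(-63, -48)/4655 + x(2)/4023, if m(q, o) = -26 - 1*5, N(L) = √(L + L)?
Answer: -115403/18727065 + 2*√2/4023 ≈ -0.0054593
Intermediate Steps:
N(L) = √2*√L (N(L) = √(2*L) = √2*√L)
m(q, o) = -31 (m(q, o) = -26 - 5 = -31)
x(H) = H + 2*√H (x(H) = √2*√(H + H) + H = √2*√(2*H) + H = √2*(√2*√H) + H = 2*√H + H = H + 2*√H)
m(-63, -48)/4655 + x(2)/4023 = -31/4655 + (2 + 2*√2)/4023 = -31*1/4655 + (2 + 2*√2)*(1/4023) = -31/4655 + (2/4023 + 2*√2/4023) = -115403/18727065 + 2*√2/4023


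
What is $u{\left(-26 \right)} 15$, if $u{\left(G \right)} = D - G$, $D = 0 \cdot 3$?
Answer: $390$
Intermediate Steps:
$D = 0$
$u{\left(G \right)} = - G$ ($u{\left(G \right)} = 0 - G = - G$)
$u{\left(-26 \right)} 15 = \left(-1\right) \left(-26\right) 15 = 26 \cdot 15 = 390$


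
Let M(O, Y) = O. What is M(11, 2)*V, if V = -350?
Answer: -3850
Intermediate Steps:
M(11, 2)*V = 11*(-350) = -3850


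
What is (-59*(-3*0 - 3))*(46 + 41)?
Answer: 15399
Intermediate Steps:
(-59*(-3*0 - 3))*(46 + 41) = -59*(0 - 3)*87 = -59*(-3)*87 = 177*87 = 15399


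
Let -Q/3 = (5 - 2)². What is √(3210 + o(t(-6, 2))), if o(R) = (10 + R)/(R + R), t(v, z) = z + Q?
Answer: 3*√35670/10 ≈ 56.659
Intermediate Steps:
Q = -27 (Q = -3*(5 - 2)² = -3*3² = -3*9 = -27)
t(v, z) = -27 + z (t(v, z) = z - 27 = -27 + z)
o(R) = (10 + R)/(2*R) (o(R) = (10 + R)/((2*R)) = (10 + R)*(1/(2*R)) = (10 + R)/(2*R))
√(3210 + o(t(-6, 2))) = √(3210 + (10 + (-27 + 2))/(2*(-27 + 2))) = √(3210 + (½)*(10 - 25)/(-25)) = √(3210 + (½)*(-1/25)*(-15)) = √(3210 + 3/10) = √(32103/10) = 3*√35670/10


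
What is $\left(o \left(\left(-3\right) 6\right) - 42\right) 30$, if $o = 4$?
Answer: $-3420$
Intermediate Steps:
$\left(o \left(\left(-3\right) 6\right) - 42\right) 30 = \left(4 \left(\left(-3\right) 6\right) - 42\right) 30 = \left(4 \left(-18\right) - 42\right) 30 = \left(-72 - 42\right) 30 = \left(-114\right) 30 = -3420$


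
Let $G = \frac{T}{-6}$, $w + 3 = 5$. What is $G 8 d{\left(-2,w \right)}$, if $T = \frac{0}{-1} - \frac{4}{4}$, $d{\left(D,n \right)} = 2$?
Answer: $\frac{8}{3} \approx 2.6667$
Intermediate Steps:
$w = 2$ ($w = -3 + 5 = 2$)
$T = -1$ ($T = 0 \left(-1\right) - 1 = 0 - 1 = -1$)
$G = \frac{1}{6}$ ($G = - \frac{1}{-6} = \left(-1\right) \left(- \frac{1}{6}\right) = \frac{1}{6} \approx 0.16667$)
$G 8 d{\left(-2,w \right)} = \frac{1}{6} \cdot 8 \cdot 2 = \frac{4}{3} \cdot 2 = \frac{8}{3}$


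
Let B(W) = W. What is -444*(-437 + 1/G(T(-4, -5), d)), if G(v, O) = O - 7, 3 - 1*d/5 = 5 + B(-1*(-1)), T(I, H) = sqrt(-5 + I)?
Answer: 2134530/11 ≈ 1.9405e+5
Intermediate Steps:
d = -15 (d = 15 - 5*(5 - 1*(-1)) = 15 - 5*(5 + 1) = 15 - 5*6 = 15 - 30 = -15)
G(v, O) = -7 + O
-444*(-437 + 1/G(T(-4, -5), d)) = -444*(-437 + 1/(-7 - 15)) = -444*(-437 + 1/(-22)) = -444*(-437 - 1/22) = -444*(-9615/22) = 2134530/11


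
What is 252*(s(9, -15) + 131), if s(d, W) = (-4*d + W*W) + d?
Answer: 82908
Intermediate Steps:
s(d, W) = W² - 3*d (s(d, W) = (-4*d + W²) + d = (W² - 4*d) + d = W² - 3*d)
252*(s(9, -15) + 131) = 252*(((-15)² - 3*9) + 131) = 252*((225 - 27) + 131) = 252*(198 + 131) = 252*329 = 82908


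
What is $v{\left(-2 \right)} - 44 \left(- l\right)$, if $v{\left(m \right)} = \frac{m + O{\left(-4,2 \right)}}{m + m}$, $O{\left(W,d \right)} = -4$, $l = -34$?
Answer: $- \frac{2989}{2} \approx -1494.5$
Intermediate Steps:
$v{\left(m \right)} = \frac{-4 + m}{2 m}$ ($v{\left(m \right)} = \frac{m - 4}{m + m} = \frac{-4 + m}{2 m}$)
$v{\left(-2 \right)} - 44 \left(- l\right) = \frac{-4 - 2}{2 \left(-2\right)} - 44 \left(\left(-1\right) \left(-34\right)\right) = \frac{1}{2} \left(- \frac{1}{2}\right) \left(-6\right) - 1496 = \frac{3}{2} - 1496 = - \frac{2989}{2}$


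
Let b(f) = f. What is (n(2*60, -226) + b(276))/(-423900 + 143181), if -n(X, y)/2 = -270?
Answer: -272/93573 ≈ -0.0029068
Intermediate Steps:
n(X, y) = 540 (n(X, y) = -2*(-270) = 540)
(n(2*60, -226) + b(276))/(-423900 + 143181) = (540 + 276)/(-423900 + 143181) = 816/(-280719) = 816*(-1/280719) = -272/93573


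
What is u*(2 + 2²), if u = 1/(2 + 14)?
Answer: 3/8 ≈ 0.37500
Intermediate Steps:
u = 1/16 ≈ 0.062500
u*(2 + 2²) = (2 + 2²)/16 = (2 + 4)/16 = (1/16)*6 = 3/8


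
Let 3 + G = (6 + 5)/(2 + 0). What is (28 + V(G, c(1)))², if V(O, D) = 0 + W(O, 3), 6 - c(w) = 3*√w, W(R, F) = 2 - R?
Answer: 3025/4 ≈ 756.25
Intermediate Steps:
G = 5/2 (G = -3 + (6 + 5)/(2 + 0) = -3 + 11/2 = 5/2 ≈ 2.5000)
c(w) = 6 - 3*√w
V(O, D) = 2 - O (V(O, D) = 0 + (2 - O) = 2 - O)
(28 + V(G, c(1)))² = (28 + (2 - 1*5/2))² = (28 + (2 - 5/2))² = (28 - ½)² = (55/2)² = 3025/4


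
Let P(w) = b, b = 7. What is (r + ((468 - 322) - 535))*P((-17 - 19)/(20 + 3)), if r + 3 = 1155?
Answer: 5341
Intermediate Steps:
r = 1152 (r = -3 + 1155 = 1152)
P(w) = 7
(r + ((468 - 322) - 535))*P((-17 - 19)/(20 + 3)) = (1152 + ((468 - 322) - 535))*7 = (1152 + (146 - 535))*7 = (1152 - 389)*7 = 763*7 = 5341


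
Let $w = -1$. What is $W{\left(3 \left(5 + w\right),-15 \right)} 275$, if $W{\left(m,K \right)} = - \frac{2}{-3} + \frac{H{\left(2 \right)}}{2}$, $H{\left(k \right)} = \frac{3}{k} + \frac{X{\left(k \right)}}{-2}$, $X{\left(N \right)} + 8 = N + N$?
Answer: $\frac{7975}{12} \approx 664.58$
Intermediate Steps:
$X{\left(N \right)} = -8 + 2 N$ ($X{\left(N \right)} = -8 + \left(N + N\right) = -8 + 2 N$)
$H{\left(k \right)} = 4 - k + \frac{3}{k}$ ($H{\left(k \right)} = \frac{3}{k} + \frac{-8 + 2 k}{-2} = \frac{3}{k} + \left(-8 + 2 k\right) \left(- \frac{1}{2}\right) = \frac{3}{k} - \left(-4 + k\right) = 4 - k + \frac{3}{k}$)
$W{\left(m,K \right)} = \frac{29}{12}$ ($W{\left(m,K \right)} = - \frac{2}{-3} + \frac{4 - 2 + \frac{3}{2}}{2} = \left(-2\right) \left(- \frac{1}{3}\right) + \left(4 - 2 + 3 \cdot \frac{1}{2}\right) \frac{1}{2} = \frac{2}{3} + \left(4 - 2 + \frac{3}{2}\right) \frac{1}{2} = \frac{2}{3} + \frac{7}{2} \cdot \frac{1}{2} = \frac{2}{3} + \frac{7}{4} = \frac{29}{12}$)
$W{\left(3 \left(5 + w\right),-15 \right)} 275 = \frac{29}{12} \cdot 275 = \frac{7975}{12}$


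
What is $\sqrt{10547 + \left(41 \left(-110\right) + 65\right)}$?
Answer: $3 \sqrt{678} \approx 78.115$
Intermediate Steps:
$\sqrt{10547 + \left(41 \left(-110\right) + 65\right)} = \sqrt{10547 + \left(-4510 + 65\right)} = \sqrt{10547 - 4445} = \sqrt{6102} = 3 \sqrt{678}$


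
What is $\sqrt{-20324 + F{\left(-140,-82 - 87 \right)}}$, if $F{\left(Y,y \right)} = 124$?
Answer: $10 i \sqrt{202} \approx 142.13 i$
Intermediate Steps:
$\sqrt{-20324 + F{\left(-140,-82 - 87 \right)}} = \sqrt{-20324 + 124} = \sqrt{-20200} = 10 i \sqrt{202}$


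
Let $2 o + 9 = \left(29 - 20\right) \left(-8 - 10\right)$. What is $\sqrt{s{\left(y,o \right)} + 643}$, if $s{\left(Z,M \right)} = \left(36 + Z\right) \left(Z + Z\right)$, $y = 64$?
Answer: $\sqrt{13443} \approx 115.94$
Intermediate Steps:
$o = - \frac{171}{2}$ ($o = - \frac{9}{2} + \frac{\left(29 - 20\right) \left(-8 - 10\right)}{2} = - \frac{9}{2} + \frac{9 \left(-18\right)}{2} = - \frac{9}{2} + \frac{1}{2} \left(-162\right) = - \frac{9}{2} - 81 = - \frac{171}{2} \approx -85.5$)
$s{\left(Z,M \right)} = 2 Z \left(36 + Z\right)$ ($s{\left(Z,M \right)} = \left(36 + Z\right) 2 Z = 2 Z \left(36 + Z\right)$)
$\sqrt{s{\left(y,o \right)} + 643} = \sqrt{2 \cdot 64 \left(36 + 64\right) + 643} = \sqrt{2 \cdot 64 \cdot 100 + 643} = \sqrt{12800 + 643} = \sqrt{13443}$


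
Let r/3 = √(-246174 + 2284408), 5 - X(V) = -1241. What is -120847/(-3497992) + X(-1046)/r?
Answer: 120847/3497992 + 623*√2038234/3057351 ≈ 0.32547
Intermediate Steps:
X(V) = 1246 (X(V) = 5 - 1*(-1241) = 5 + 1241 = 1246)
r = 3*√2038234 (r = 3*√(-246174 + 2284408) = 3*√2038234 ≈ 4283.0)
-120847/(-3497992) + X(-1046)/r = -120847/(-3497992) + 1246/((3*√2038234)) = -120847*(-1/3497992) + 1246*(√2038234/6114702) = 120847/3497992 + 623*√2038234/3057351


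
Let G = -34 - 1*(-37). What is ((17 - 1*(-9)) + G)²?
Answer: 841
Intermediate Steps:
G = 3 (G = -34 + 37 = 3)
((17 - 1*(-9)) + G)² = ((17 - 1*(-9)) + 3)² = ((17 + 9) + 3)² = (26 + 3)² = 29² = 841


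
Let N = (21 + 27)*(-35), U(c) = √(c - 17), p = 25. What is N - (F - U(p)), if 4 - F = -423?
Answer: -2107 + 2*√2 ≈ -2104.2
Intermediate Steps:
F = 427 (F = 4 - 1*(-423) = 4 + 423 = 427)
U(c) = √(-17 + c)
N = -1680 (N = 48*(-35) = -1680)
N - (F - U(p)) = -1680 - (427 - √(-17 + 25)) = -1680 - (427 - √8) = -1680 - (427 - 2*√2) = -1680 + (-427 + 2*√2) = -2107 + 2*√2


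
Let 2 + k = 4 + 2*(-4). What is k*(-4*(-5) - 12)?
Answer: -48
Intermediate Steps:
k = -6 (k = -2 + (4 + 2*(-4)) = -2 + (4 - 8) = -2 - 4 = -6)
k*(-4*(-5) - 12) = -6*(-4*(-5) - 12) = -6*(20 - 12) = -6*8 = -48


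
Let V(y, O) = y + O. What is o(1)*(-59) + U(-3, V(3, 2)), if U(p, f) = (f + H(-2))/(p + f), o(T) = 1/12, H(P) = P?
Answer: -41/12 ≈ -3.4167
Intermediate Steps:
V(y, O) = O + y
o(T) = 1/12
U(p, f) = (-2 + f)/(f + p) (U(p, f) = (f - 2)/(p + f) = (-2 + f)/(f + p))
o(1)*(-59) + U(-3, V(3, 2)) = (1/12)*(-59) + (-2 + (2 + 3))/((2 + 3) - 3) = -59/12 + (-2 + 5)/(5 - 3) = -59/12 + 3/2 = -41/12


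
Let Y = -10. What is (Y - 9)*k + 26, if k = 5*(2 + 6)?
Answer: -734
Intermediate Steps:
k = 40 (k = 5*8 = 40)
(Y - 9)*k + 26 = (-10 - 9)*40 + 26 = -19*40 + 26 = -760 + 26 = -734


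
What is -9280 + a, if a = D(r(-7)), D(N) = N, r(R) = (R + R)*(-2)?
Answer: -9252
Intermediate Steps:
r(R) = -4*R (r(R) = (2*R)*(-2) = -4*R)
a = 28 (a = -4*(-7) = 28)
-9280 + a = -9280 + 28 = -9252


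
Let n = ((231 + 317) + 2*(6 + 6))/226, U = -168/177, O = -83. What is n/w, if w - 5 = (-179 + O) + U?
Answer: -16874/1719747 ≈ -0.0098119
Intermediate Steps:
U = -56/59 (U = -168*1/177 = -56/59 ≈ -0.94915)
w = -15219/59 (w = 5 + ((-179 - 83) - 56/59) = 5 + (-262 - 56/59) = 5 - 15514/59 = -15219/59 ≈ -257.95)
n = 286/113 (n = (548 + 2*12)*(1/226) = (548 + 24)*(1/226) = 572*(1/226) = 286/113 ≈ 2.5310)
n/w = 286/(113*(-15219/59)) = (286/113)*(-59/15219) = -16874/1719747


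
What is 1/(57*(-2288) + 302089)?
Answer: 1/171673 ≈ 5.8250e-6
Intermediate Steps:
1/(57*(-2288) + 302089) = 1/(-130416 + 302089) = 1/171673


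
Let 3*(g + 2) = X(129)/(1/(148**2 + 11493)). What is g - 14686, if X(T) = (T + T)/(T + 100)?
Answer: -491410/229 ≈ -2145.9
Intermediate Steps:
X(T) = 2*T/(100 + T) (X(T) = (2*T)/(100 + T) = 2*T/(100 + T))
g = 2871684/229 (g = -2 + ((2*129/(100 + 129))/(1/(148**2 + 11493)))/3 = -2 + ((2*129/229)/(1/(21904 + 11493)))/3 = -2 + ((2*129*(1/229))/(1/33397))/3 = -2 + (258/(229*(1/33397)))/3 = -2 + ((258/229)*33397)/3 = -2 + (1/3)*(8616426/229) = -2 + 2872142/229 = 2871684/229 ≈ 12540.)
g - 14686 = 2871684/229 - 14686 = -491410/229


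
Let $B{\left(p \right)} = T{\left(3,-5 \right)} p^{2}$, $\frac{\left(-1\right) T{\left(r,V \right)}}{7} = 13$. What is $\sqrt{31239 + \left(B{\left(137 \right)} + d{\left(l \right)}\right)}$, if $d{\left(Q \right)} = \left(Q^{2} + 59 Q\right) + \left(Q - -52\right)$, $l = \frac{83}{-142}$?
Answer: $\frac{i \sqrt{33809437103}}{142} \approx 1294.9 i$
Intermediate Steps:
$l = - \frac{83}{142}$ ($l = 83 \left(- \frac{1}{142}\right) = - \frac{83}{142} \approx -0.58451$)
$T{\left(r,V \right)} = -91$ ($T{\left(r,V \right)} = \left(-7\right) 13 = -91$)
$d{\left(Q \right)} = 52 + Q^{2} + 60 Q$ ($d{\left(Q \right)} = \left(Q^{2} + 59 Q\right) + \left(Q + 52\right) = \left(Q^{2} + 59 Q\right) + \left(52 + Q\right) = 52 + Q^{2} + 60 Q$)
$B{\left(p \right)} = - 91 p^{2}$
$\sqrt{31239 + \left(B{\left(137 \right)} + d{\left(l \right)}\right)} = \sqrt{31239 + \left(- 91 \cdot 137^{2} + \left(52 + \left(- \frac{83}{142}\right)^{2} + 60 \left(- \frac{83}{142}\right)\right)\right)} = \sqrt{31239 + \left(\left(-91\right) 18769 + \left(52 + \frac{6889}{20164} - \frac{2490}{71}\right)\right)} = \sqrt{31239 + \left(-1707979 + \frac{348257}{20164}\right)} = \sqrt{31239 - \frac{34439340299}{20164}} = \sqrt{- \frac{33809437103}{20164}} = \frac{i \sqrt{33809437103}}{142}$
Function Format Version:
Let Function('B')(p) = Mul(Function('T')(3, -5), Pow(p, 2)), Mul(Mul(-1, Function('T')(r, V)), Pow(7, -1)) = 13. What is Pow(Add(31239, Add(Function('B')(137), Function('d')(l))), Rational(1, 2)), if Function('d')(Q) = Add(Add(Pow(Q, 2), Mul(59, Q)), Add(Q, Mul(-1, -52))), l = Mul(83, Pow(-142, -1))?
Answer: Mul(Rational(1, 142), I, Pow(33809437103, Rational(1, 2))) ≈ Mul(1294.9, I)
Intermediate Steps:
l = Rational(-83, 142) (l = Mul(83, Rational(-1, 142)) = Rational(-83, 142) ≈ -0.58451)
Function('T')(r, V) = -91 (Function('T')(r, V) = Mul(-7, 13) = -91)
Function('d')(Q) = Add(52, Pow(Q, 2), Mul(60, Q)) (Function('d')(Q) = Add(Add(Pow(Q, 2), Mul(59, Q)), Add(Q, 52)) = Add(Add(Pow(Q, 2), Mul(59, Q)), Add(52, Q)) = Add(52, Pow(Q, 2), Mul(60, Q)))
Function('B')(p) = Mul(-91, Pow(p, 2))
Pow(Add(31239, Add(Function('B')(137), Function('d')(l))), Rational(1, 2)) = Pow(Add(31239, Add(Mul(-91, Pow(137, 2)), Add(52, Pow(Rational(-83, 142), 2), Mul(60, Rational(-83, 142))))), Rational(1, 2)) = Pow(Add(31239, Add(Mul(-91, 18769), Add(52, Rational(6889, 20164), Rational(-2490, 71)))), Rational(1, 2)) = Pow(Add(31239, Add(-1707979, Rational(348257, 20164))), Rational(1, 2)) = Pow(Add(31239, Rational(-34439340299, 20164)), Rational(1, 2)) = Pow(Rational(-33809437103, 20164), Rational(1, 2)) = Mul(Rational(1, 142), I, Pow(33809437103, Rational(1, 2)))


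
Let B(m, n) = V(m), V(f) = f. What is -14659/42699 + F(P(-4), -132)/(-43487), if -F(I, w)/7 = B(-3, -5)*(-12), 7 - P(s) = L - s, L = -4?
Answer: -626715785/1856851413 ≈ -0.33752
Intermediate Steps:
P(s) = 11 + s (P(s) = 7 - (-4 - s) = 7 + (4 + s) = 11 + s)
B(m, n) = m
F(I, w) = -252 (F(I, w) = -(-21)*(-12) = -7*36 = -252)
-14659/42699 + F(P(-4), -132)/(-43487) = -14659/42699 - 252/(-43487) = -14659*1/42699 - 252*(-1/43487) = -14659/42699 + 252/43487 = -626715785/1856851413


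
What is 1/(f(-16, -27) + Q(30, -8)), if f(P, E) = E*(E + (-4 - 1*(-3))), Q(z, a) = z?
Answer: 1/786 ≈ 0.0012723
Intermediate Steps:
f(P, E) = E*(-1 + E) (f(P, E) = E*(E + (-4 + 3)) = E*(E - 1) = E*(-1 + E))
1/(f(-16, -27) + Q(30, -8)) = 1/(-27*(-1 - 27) + 30) = 1/(-27*(-28) + 30) = 1/(756 + 30) = 1/786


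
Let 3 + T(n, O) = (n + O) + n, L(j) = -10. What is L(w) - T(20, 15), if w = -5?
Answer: -62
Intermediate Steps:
T(n, O) = -3 + O + 2*n (T(n, O) = -3 + ((n + O) + n) = -3 + ((O + n) + n) = -3 + (O + 2*n) = -3 + O + 2*n)
L(w) - T(20, 15) = -10 - (-3 + 15 + 2*20) = -10 - (-3 + 15 + 40) = -10 - 1*52 = -10 - 52 = -62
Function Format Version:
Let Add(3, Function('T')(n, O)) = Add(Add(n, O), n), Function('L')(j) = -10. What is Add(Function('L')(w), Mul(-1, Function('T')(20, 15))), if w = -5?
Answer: -62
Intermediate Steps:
Function('T')(n, O) = Add(-3, O, Mul(2, n)) (Function('T')(n, O) = Add(-3, Add(Add(n, O), n)) = Add(-3, Add(Add(O, n), n)) = Add(-3, Add(O, Mul(2, n))) = Add(-3, O, Mul(2, n)))
Add(Function('L')(w), Mul(-1, Function('T')(20, 15))) = Add(-10, Mul(-1, Add(-3, 15, Mul(2, 20)))) = Add(-10, Mul(-1, Add(-3, 15, 40))) = Add(-10, Mul(-1, 52)) = Add(-10, -52) = -62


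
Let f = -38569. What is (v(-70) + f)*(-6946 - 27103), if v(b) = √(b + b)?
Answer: 1313235881 - 68098*I*√35 ≈ 1.3132e+9 - 4.0287e+5*I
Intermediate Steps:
v(b) = √2*√b (v(b) = √(2*b) = √2*√b)
(v(-70) + f)*(-6946 - 27103) = (√2*√(-70) - 38569)*(-6946 - 27103) = (√2*(I*√70) - 38569)*(-34049) = (2*I*√35 - 38569)*(-34049) = (-38569 + 2*I*√35)*(-34049) = 1313235881 - 68098*I*√35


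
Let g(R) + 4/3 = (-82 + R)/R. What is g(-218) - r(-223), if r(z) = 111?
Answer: -36283/327 ≈ -110.96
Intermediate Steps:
g(R) = -4/3 + (-82 + R)/R
g(-218) - r(-223) = (1/3)*(-246 - 1*(-218))/(-218) - 1*111 = (1/3)*(-1/218)*(-246 + 218) - 111 = (1/3)*(-1/218)*(-28) - 111 = 14/327 - 111 = -36283/327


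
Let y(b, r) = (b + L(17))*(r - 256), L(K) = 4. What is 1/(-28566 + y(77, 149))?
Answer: -1/37233 ≈ -2.6858e-5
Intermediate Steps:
y(b, r) = (-256 + r)*(4 + b) (y(b, r) = (b + 4)*(r - 256) = (4 + b)*(-256 + r) = (-256 + r)*(4 + b))
1/(-28566 + y(77, 149)) = 1/(-28566 + (-1024 - 256*77 + 4*149 + 77*149)) = 1/(-28566 + (-1024 - 19712 + 596 + 11473)) = 1/(-28566 - 8667) = 1/(-37233) = -1/37233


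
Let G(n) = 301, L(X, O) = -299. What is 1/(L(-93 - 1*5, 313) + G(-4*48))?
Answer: ½ ≈ 0.50000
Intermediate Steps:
1/(L(-93 - 1*5, 313) + G(-4*48)) = 1/(-299 + 301) = 1/2 = ½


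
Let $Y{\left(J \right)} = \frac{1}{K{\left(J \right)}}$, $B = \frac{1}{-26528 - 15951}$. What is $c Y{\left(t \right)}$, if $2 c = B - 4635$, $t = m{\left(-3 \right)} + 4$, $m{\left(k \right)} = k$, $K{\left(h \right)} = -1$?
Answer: $\frac{98445083}{42479} \approx 2317.5$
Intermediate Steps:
$B = - \frac{1}{42479}$ ($B = \frac{1}{-42479} = - \frac{1}{42479} \approx -2.3541 \cdot 10^{-5}$)
$t = 1$ ($t = -3 + 4 = 1$)
$Y{\left(J \right)} = -1$ ($Y{\left(J \right)} = \frac{1}{-1} = -1$)
$c = - \frac{98445083}{42479}$ ($c = \frac{- \frac{1}{42479} - 4635}{2} = \frac{1}{2} \left(- \frac{196890166}{42479}\right) = - \frac{98445083}{42479} \approx -2317.5$)
$c Y{\left(t \right)} = \left(- \frac{98445083}{42479}\right) \left(-1\right) = \frac{98445083}{42479}$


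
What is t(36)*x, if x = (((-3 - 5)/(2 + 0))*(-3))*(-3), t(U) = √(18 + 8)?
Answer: -36*√26 ≈ -183.56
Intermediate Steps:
t(U) = √26
x = -36 (x = (-8/2*(-3))*(-3) = (-8*½*(-3))*(-3) = -4*(-3)*(-3) = 12*(-3) = -36)
t(36)*x = √26*(-36) = -36*√26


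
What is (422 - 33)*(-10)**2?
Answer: 38900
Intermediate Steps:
(422 - 33)*(-10)**2 = 389*100 = 38900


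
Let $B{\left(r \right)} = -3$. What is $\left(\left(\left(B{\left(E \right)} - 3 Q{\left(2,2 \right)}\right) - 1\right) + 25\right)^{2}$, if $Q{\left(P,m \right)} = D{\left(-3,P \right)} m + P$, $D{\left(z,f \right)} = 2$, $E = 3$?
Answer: $9$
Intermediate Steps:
$Q{\left(P,m \right)} = P + 2 m$ ($Q{\left(P,m \right)} = 2 m + P = P + 2 m$)
$\left(\left(\left(B{\left(E \right)} - 3 Q{\left(2,2 \right)}\right) - 1\right) + 25\right)^{2} = \left(\left(\left(-3 - 3 \left(2 + 2 \cdot 2\right)\right) - 1\right) + 25\right)^{2} = \left(\left(\left(-3 - 3 \left(2 + 4\right)\right) - 1\right) + 25\right)^{2} = \left(\left(\left(-3 - 18\right) - 1\right) + 25\right)^{2} = \left(\left(-21 - 1\right) + 25\right)^{2} = \left(-22 + 25\right)^{2} = 3^{2} = 9$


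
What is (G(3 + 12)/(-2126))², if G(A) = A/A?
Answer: 1/4519876 ≈ 2.2125e-7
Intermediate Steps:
G(A) = 1
(G(3 + 12)/(-2126))² = (1/(-2126))² = (1*(-1/2126))² = (-1/2126)² = 1/4519876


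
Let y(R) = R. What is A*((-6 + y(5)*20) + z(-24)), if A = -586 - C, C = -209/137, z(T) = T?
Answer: -5605110/137 ≈ -40913.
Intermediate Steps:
C = -209/137 (C = -209*1/137 = -209/137 ≈ -1.5255)
A = -80073/137 (A = -586 - 1*(-209/137) = -586 + 209/137 = -80073/137 ≈ -584.47)
A*((-6 + y(5)*20) + z(-24)) = -80073*((-6 + 5*20) - 24)/137 = -80073*((-6 + 100) - 24)/137 = -80073*(94 - 24)/137 = -80073/137*70 = -5605110/137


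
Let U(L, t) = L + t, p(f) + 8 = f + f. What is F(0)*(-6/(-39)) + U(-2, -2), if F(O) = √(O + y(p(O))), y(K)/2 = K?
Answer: -4 + 8*I/13 ≈ -4.0 + 0.61539*I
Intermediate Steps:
p(f) = -8 + 2*f (p(f) = -8 + (f + f) = -8 + 2*f)
y(K) = 2*K
F(O) = √(-16 + 5*O) (F(O) = √(O + 2*(-8 + 2*O)) = √(O + (-16 + 4*O)) = √(-16 + 5*O))
F(0)*(-6/(-39)) + U(-2, -2) = √(-16 + 5*0)*(-6/(-39)) + (-2 - 2) = √(-16 + 0)*(-6*(-1/39)) - 4 = √(-16)*(2/13) - 4 = (4*I)*(2/13) - 4 = 8*I/13 - 4 = -4 + 8*I/13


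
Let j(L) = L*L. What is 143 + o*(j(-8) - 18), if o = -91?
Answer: -4043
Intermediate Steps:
j(L) = L²
143 + o*(j(-8) - 18) = 143 - 91*((-8)² - 18) = 143 - 91*(64 - 18) = 143 - 91*46 = 143 - 4186 = -4043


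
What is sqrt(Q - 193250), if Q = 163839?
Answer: I*sqrt(29411) ≈ 171.5*I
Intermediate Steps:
sqrt(Q - 193250) = sqrt(163839 - 193250) = sqrt(-29411) = I*sqrt(29411)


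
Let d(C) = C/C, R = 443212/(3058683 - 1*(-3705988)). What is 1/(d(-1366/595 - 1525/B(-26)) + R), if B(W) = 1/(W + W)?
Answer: 6764671/7207883 ≈ 0.93851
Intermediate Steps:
B(W) = 1/(2*W)
R = 443212/6764671 (R = 443212/(3058683 + 3705988) = 443212/6764671 ≈ 0.065519)
d(C) = 1
1/(d(-1366/595 - 1525/B(-26)) + R) = 1/(1 + 443212/6764671) = 1/(7207883/6764671) = 6764671/7207883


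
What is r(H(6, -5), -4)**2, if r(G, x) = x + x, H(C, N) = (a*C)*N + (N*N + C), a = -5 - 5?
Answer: 64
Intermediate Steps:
a = -10
H(C, N) = C + N**2 - 10*C*N (H(C, N) = (-10*C)*N + (N*N + C) = -10*C*N + (N**2 + C) = -10*C*N + (C + N**2) = C + N**2 - 10*C*N)
r(G, x) = 2*x
r(H(6, -5), -4)**2 = (2*(-4))**2 = (-8)**2 = 64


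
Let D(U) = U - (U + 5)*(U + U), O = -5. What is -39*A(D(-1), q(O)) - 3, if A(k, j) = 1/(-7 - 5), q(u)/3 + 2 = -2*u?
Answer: 1/4 ≈ 0.25000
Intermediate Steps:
q(u) = -6 - 6*u (q(u) = -6 + 3*(-2*u) = -6 - 6*u)
D(U) = U - 2*U*(5 + U) (D(U) = U - (5 + U)*2*U = U - 2*U*(5 + U))
A(k, j) = -1/12 (A(k, j) = 1/(-12) = -1/12)
-39*A(D(-1), q(O)) - 3 = -39*(-1/12) - 3 = 13/4 - 3 = 1/4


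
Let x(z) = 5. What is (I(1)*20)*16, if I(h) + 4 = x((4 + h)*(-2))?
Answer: 320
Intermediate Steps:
I(h) = 1 (I(h) = -4 + 5 = 1)
(I(1)*20)*16 = (1*20)*16 = 20*16 = 320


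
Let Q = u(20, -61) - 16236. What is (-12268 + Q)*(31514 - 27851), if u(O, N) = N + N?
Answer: -104857038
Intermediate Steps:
u(O, N) = 2*N
Q = -16358 (Q = 2*(-61) - 16236 = -122 - 16236 = -16358)
(-12268 + Q)*(31514 - 27851) = (-12268 - 16358)*(31514 - 27851) = -28626*3663 = -104857038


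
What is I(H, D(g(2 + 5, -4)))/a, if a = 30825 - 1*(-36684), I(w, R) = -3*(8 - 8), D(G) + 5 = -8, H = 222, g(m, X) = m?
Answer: 0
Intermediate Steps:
D(G) = -13 (D(G) = -5 - 8 = -13)
I(w, R) = 0 (I(w, R) = -3*0 = 0)
a = 67509 (a = 30825 + 36684 = 67509)
I(H, D(g(2 + 5, -4)))/a = 0/67509 = 0*(1/67509) = 0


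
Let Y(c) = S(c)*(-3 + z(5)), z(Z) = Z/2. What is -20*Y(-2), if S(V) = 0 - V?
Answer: 20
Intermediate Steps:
z(Z) = Z/2 (z(Z) = Z*(1/2) = Z/2)
S(V) = -V
Y(c) = c/2 (Y(c) = (-c)*(-3 + (1/2)*5) = (-c)*(-3 + 5/2) = -c*(-1/2) = c/2)
-20*Y(-2) = -10*(-2) = -20*(-1) = 20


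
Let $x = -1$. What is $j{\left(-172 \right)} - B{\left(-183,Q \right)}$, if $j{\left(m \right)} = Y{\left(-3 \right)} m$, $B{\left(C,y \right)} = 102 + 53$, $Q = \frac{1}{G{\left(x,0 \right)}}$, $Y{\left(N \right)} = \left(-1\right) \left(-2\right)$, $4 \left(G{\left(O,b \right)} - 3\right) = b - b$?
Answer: $-499$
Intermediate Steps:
$G{\left(O,b \right)} = 3$ ($G{\left(O,b \right)} = 3 + \frac{b - b}{4} = 3 + \frac{1}{4} \cdot 0 = 3 + 0 = 3$)
$Y{\left(N \right)} = 2$
$Q = \frac{1}{3} \approx 0.33333$
$B{\left(C,y \right)} = 155$
$j{\left(m \right)} = 2 m$
$j{\left(-172 \right)} - B{\left(-183,Q \right)} = 2 \left(-172\right) - 155 = -344 - 155 = -499$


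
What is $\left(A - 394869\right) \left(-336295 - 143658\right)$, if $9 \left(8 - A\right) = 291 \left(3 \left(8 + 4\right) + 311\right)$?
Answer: $\frac{584698902626}{3} \approx 1.949 \cdot 10^{11}$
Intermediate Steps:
$A = - \frac{33635}{3}$ ($A = 8 - \frac{291 \left(3 \left(8 + 4\right) + 311\right)}{9} = 8 - \frac{291 \left(3 \cdot 12 + 311\right)}{9} = 8 - \frac{291 \left(36 + 311\right)}{9} = 8 - \frac{291 \cdot 347}{9} = 8 - \frac{33659}{3} = - \frac{33635}{3} \approx -11212.0$)
$\left(A - 394869\right) \left(-336295 - 143658\right) = \left(- \frac{33635}{3} - 394869\right) \left(-336295 - 143658\right) = \left(- \frac{1218242}{3}\right) \left(-479953\right) = \frac{584698902626}{3}$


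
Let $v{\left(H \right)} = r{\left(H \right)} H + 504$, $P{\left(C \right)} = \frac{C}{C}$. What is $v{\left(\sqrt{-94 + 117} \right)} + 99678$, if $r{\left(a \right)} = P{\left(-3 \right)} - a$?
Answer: $100159 + \sqrt{23} \approx 1.0016 \cdot 10^{5}$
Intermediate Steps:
$P{\left(C \right)} = 1$
$r{\left(a \right)} = 1 - a$
$v{\left(H \right)} = 504 + H \left(1 - H\right)$ ($v{\left(H \right)} = \left(1 - H\right) H + 504 = H \left(1 - H\right) + 504 = 504 + H \left(1 - H\right)$)
$v{\left(\sqrt{-94 + 117} \right)} + 99678 = \left(504 - \sqrt{-94 + 117} \left(-1 + \sqrt{-94 + 117}\right)\right) + 99678 = \left(504 - \sqrt{23} \left(-1 + \sqrt{23}\right)\right) + 99678 = 100182 - \sqrt{23} \left(-1 + \sqrt{23}\right)$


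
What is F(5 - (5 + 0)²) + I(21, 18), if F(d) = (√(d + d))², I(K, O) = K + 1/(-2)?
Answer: -39/2 ≈ -19.500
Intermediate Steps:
I(K, O) = -½ + K (I(K, O) = K - ½ = -½ + K)
F(d) = 2*d (F(d) = (√(2*d))² = (√2*√d)² = 2*d)
F(5 - (5 + 0)²) + I(21, 18) = 2*(5 - (5 + 0)²) + (-½ + 21) = 2*(5 - 1*5²) + 41/2 = 2*(5 - 1*25) + 41/2 = 2*(5 - 25) + 41/2 = 2*(-20) + 41/2 = -40 + 41/2 = -39/2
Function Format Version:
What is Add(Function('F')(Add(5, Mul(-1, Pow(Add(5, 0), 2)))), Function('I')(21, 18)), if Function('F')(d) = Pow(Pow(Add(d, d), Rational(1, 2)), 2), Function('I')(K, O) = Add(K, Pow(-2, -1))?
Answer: Rational(-39, 2) ≈ -19.500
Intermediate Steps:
Function('I')(K, O) = Add(Rational(-1, 2), K) (Function('I')(K, O) = Add(K, Rational(-1, 2)) = Add(Rational(-1, 2), K))
Function('F')(d) = Mul(2, d) (Function('F')(d) = Pow(Pow(Mul(2, d), Rational(1, 2)), 2) = Pow(Mul(Pow(2, Rational(1, 2)), Pow(d, Rational(1, 2))), 2) = Mul(2, d))
Add(Function('F')(Add(5, Mul(-1, Pow(Add(5, 0), 2)))), Function('I')(21, 18)) = Add(Mul(2, Add(5, Mul(-1, Pow(Add(5, 0), 2)))), Add(Rational(-1, 2), 21)) = Add(Mul(2, Add(5, Mul(-1, Pow(5, 2)))), Rational(41, 2)) = Add(Mul(2, Add(5, Mul(-1, 25))), Rational(41, 2)) = Add(Mul(2, Add(5, -25)), Rational(41, 2)) = Add(Mul(2, -20), Rational(41, 2)) = Add(-40, Rational(41, 2)) = Rational(-39, 2)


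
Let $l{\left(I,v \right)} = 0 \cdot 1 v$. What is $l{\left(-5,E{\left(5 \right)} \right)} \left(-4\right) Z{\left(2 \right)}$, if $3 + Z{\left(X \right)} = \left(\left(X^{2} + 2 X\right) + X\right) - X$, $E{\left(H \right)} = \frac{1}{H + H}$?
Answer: $0$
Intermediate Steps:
$E{\left(H \right)} = \frac{1}{2 H}$
$l{\left(I,v \right)} = 0$ ($l{\left(I,v \right)} = 0 v = 0$)
$Z{\left(X \right)} = -3 + X^{2} + 2 X$ ($Z{\left(X \right)} = -3 - \left(- X^{2} - 2 X\right) = -3 + \left(X^{2} + 2 X\right) = -3 + X^{2} + 2 X$)
$l{\left(-5,E{\left(5 \right)} \right)} \left(-4\right) Z{\left(2 \right)} = 0 \left(-4\right) \left(-3 + 2^{2} + 2 \cdot 2\right) = 0 \left(-3 + 4 + 4\right) = 0 \cdot 5 = 0$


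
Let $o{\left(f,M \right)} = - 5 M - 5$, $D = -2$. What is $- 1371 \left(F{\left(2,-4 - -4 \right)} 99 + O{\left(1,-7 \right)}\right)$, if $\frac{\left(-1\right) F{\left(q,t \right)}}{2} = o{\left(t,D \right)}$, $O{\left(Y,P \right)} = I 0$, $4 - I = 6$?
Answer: $1357290$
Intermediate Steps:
$I = -2$ ($I = 4 - 6 = -2$)
$o{\left(f,M \right)} = -5 - 5 M$
$O{\left(Y,P \right)} = 0$ ($O{\left(Y,P \right)} = \left(-2\right) 0 = 0$)
$F{\left(q,t \right)} = -10$ ($F{\left(q,t \right)} = - 2 \left(-5 - -10\right) = - 2 \left(-5 + 10\right) = \left(-2\right) 5 = -10$)
$- 1371 \left(F{\left(2,-4 - -4 \right)} 99 + O{\left(1,-7 \right)}\right) = - 1371 \left(\left(-10\right) 99 + 0\right) = - 1371 \left(-990 + 0\right) = \left(-1371\right) \left(-990\right) = 1357290$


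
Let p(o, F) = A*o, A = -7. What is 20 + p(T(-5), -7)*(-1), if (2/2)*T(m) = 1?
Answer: 27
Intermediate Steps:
T(m) = 1
p(o, F) = -7*o
20 + p(T(-5), -7)*(-1) = 20 - 7*1*(-1) = 20 - 7*(-1) = 20 + 7 = 27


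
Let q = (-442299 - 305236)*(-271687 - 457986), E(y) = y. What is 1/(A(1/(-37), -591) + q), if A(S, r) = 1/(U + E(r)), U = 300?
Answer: 291/158727726862004 ≈ 1.8333e-12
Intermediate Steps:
q = 545456106055 (q = -747535*(-729673) = 545456106055)
A(S, r) = 1/(300 + r)
1/(A(1/(-37), -591) + q) = 1/(1/(300 - 591) + 545456106055) = 1/(1/(-291) + 545456106055) = 1/(-1/291 + 545456106055) = 1/(158727726862004/291) = 291/158727726862004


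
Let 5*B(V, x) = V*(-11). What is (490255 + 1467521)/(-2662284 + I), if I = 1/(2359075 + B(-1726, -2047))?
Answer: -23129872421136/31453184260519 ≈ -0.73537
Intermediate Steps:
B(V, x) = -11*V/5 (B(V, x) = (V*(-11))/5 = (-11*V)/5 = -11*V/5)
I = 5/11814361 (I = 1/(2359075 - 11/5*(-1726)) = 1/(2359075 + 18986/5) = 1/(11814361/5) = 5/11814361 ≈ 4.2321e-7)
(490255 + 1467521)/(-2662284 + I) = (490255 + 1467521)/(-2662284 + 5/11814361) = 1957776/(-31453184260519/11814361) = 1957776*(-11814361/31453184260519) = -23129872421136/31453184260519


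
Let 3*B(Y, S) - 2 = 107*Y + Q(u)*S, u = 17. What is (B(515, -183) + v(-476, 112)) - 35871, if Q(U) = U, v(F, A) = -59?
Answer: -18598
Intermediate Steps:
B(Y, S) = ⅔ + 17*S/3 + 107*Y/3 (B(Y, S) = ⅔ + (107*Y + 17*S)/3 = ⅔ + (17*S + 107*Y)/3 = ⅔ + (17*S/3 + 107*Y/3) = ⅔ + 17*S/3 + 107*Y/3)
(B(515, -183) + v(-476, 112)) - 35871 = ((⅔ + (17/3)*(-183) + (107/3)*515) - 59) - 35871 = ((⅔ - 1037 + 55105/3) - 59) - 35871 = (17332 - 59) - 35871 = 17273 - 35871 = -18598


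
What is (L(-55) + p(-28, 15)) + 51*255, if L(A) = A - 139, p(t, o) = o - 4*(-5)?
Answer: 12846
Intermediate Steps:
p(t, o) = 20 + o (p(t, o) = o + 20 = 20 + o)
L(A) = -139 + A
(L(-55) + p(-28, 15)) + 51*255 = ((-139 - 55) + (20 + 15)) + 51*255 = (-194 + 35) + 13005 = -159 + 13005 = 12846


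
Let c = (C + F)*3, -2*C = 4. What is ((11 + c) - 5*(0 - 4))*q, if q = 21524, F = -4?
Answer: 279812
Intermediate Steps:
C = -2 (C = -½*4 = -2)
c = -18 (c = (-2 - 4)*3 = -6*3 = -18)
((11 + c) - 5*(0 - 4))*q = ((11 - 18) - 5*(0 - 4))*21524 = (-7 - 5*(-4))*21524 = (-7 + 20)*21524 = 13*21524 = 279812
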